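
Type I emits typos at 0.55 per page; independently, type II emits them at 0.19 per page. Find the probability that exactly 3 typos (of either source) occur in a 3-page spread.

0.1980

Independent Poisson processes superpose: combined rate λ = 0.55 + 0.19 = 0.74 per page.
Over the interval, μ = 0.74 × 3 = 2.22 (a 3-page spread = 3 pages).
P(N = 3) = e^(−2.22) · 2.22^3/3! ≈ 0.1980.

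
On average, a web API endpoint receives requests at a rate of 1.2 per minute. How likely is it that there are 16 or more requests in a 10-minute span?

Over the interval, μ = 1.2 × 10 = 12 (a 10-minute span = 10 minutes).
P(N ≥ 16) = 1 − P(N ≤ 15) = 1 − Σ_{j=0}^{15} e^(−μ) μ^j/j! ≈ 0.1556.

0.1556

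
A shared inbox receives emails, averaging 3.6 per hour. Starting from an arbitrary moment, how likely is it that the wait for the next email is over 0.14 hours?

0.6041

The wait for the next event is exponential with rate λ = 3.6 per hour.
P(T > 0.14) = e^(−λt) = e^(−3.6 × 0.14) = e^(−0.504) ≈ 0.6041.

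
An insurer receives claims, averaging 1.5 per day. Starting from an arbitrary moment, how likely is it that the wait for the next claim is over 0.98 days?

The wait for the next event is exponential with rate λ = 1.5 per day.
P(T > 0.98) = e^(−λt) = e^(−1.5 × 0.98) = e^(−1.47) ≈ 0.2299.

0.2299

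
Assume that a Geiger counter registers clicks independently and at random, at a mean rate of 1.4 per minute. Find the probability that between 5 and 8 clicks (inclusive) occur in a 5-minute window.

0.5561

Over the interval, μ = 1.4 × 5 = 7 (a 5-minute window = 5 minutes).
P(5 ≤ N ≤ 8) = Σ_{j=5}^{8} e^(−7) · 7^j/j! ≈ 0.5561.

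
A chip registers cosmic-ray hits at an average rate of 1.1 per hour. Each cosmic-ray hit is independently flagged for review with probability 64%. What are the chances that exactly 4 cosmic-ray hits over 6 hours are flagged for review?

0.1942

Thinning: the cosmic-ray hits that are flagged for review themselves form a Poisson process with rate 0.64 × 1.1 = 0.704 per hour.
Over the interval, μ = 0.704 × 6 = 4.224 (6 hours).
P(N = 4) = e^(−4.224) · 4.224^4/4! ≈ 0.1942.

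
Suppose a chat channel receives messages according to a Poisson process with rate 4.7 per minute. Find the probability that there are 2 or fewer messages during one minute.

0.1523

With mean μ = 4.7 per minute,
P(N ≤ 2) = Σ_{j=0}^{2} e^(−μ) μ^j/j! ≈ 0.1523.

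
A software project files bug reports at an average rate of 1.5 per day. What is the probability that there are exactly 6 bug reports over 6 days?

0.0911

Over the interval, μ = 1.5 × 6 = 9 (6 days).
P(N = 6) = e^(−μ) μ^6/6! = e^(−9) · 9^6/720 ≈ 0.0911.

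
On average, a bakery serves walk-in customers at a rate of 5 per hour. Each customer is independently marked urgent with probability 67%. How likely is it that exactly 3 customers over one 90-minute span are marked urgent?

0.1390

Thinning: the customers that are marked urgent themselves form a Poisson process with rate 0.67 × 5 = 3.35 per hour.
Over the interval, μ = 3.35 × 1.5 = 5.025 (a 90-minute span = 1.5 hours).
P(N = 3) = e^(−5.025) · 5.025^3/3! ≈ 0.1390.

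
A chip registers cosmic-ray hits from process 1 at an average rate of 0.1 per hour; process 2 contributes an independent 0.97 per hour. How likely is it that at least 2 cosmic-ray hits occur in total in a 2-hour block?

0.6306

Independent Poisson processes superpose: combined rate λ = 0.1 + 0.97 = 1.07 per hour.
Over the interval, μ = 1.07 × 2 = 2.14 (a 2-hour block = 2 hours).
P(N ≥ 2) = 1 − P(N ≤ 1) ≈ 0.6306.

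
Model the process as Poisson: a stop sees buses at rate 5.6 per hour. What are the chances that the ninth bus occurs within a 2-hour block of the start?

0.7853

Over the interval, μ = 5.6 × 2 = 11.2 (a 2-hour block = 2 hours).
The ninth arrival falls in the interval iff at least 9 events occur there: P(S_9 ≤ t) = P(N ≥ 9) = 1 − P(N ≤ 8) ≈ 0.7853.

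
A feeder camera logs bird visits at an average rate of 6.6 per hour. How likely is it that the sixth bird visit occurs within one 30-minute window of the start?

0.1171

Over the interval, μ = 6.6 × 0.5 = 3.3 (a 30-minute window = 0.5 hours).
The sixth arrival falls in the interval iff at least 6 events occur there: P(S_6 ≤ t) = P(N ≥ 6) = 1 − P(N ≤ 5) ≈ 0.1171.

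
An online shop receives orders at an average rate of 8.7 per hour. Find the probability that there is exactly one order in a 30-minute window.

0.0561

Over the interval, μ = 8.7 × 0.5 = 4.35 (a 30-minute window = 0.5 hours).
P(N = 1) = e^(−μ) μ^1/1! = e^(−4.35) · 4.35^1/1 ≈ 0.0561.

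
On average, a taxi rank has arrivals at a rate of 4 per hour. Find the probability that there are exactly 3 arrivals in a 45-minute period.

Over the interval, μ = 4 × 0.75 = 3 (a 45-minute period = 0.75 hours).
P(N = 3) = e^(−μ) μ^3/3! = e^(−3) · 3^3/6 ≈ 0.2240.

0.2240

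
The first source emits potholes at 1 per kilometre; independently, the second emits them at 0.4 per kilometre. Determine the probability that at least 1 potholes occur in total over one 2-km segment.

0.9392

Independent Poisson processes superpose: combined rate λ = 1 + 0.4 = 1.4 per kilometre.
Over the interval, μ = 1.4 × 2 = 2.8 (a 2-km segment = 2 kilometres).
P(N ≥ 1) = 1 − P(N ≤ 0) ≈ 0.9392.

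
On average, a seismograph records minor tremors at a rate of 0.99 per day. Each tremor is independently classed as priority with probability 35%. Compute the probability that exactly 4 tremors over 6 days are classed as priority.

0.0973

Thinning: the tremors that are classed as priority themselves form a Poisson process with rate 0.35 × 0.99 = 0.3465 per day.
Over the interval, μ = 0.3465 × 6 = 2.079 (6 days).
P(N = 4) = e^(−2.079) · 2.079^4/4! ≈ 0.0973.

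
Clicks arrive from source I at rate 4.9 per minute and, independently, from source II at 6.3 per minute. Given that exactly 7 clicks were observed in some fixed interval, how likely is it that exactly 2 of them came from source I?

0.2264

Given the total, each event is independently from source I with probability p = λ_I/(λ_I+λ_II) = 4.9/11.2 = 0.4375.
So K ~ Binomial(7, 4.9/11.2): P(K = 2) = C(7,2) · (4.9/11.2)^2 · (6.3/11.2)^5 ≈ 0.2264.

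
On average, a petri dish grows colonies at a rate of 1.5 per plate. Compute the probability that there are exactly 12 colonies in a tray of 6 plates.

Over the interval, μ = 1.5 × 6 = 9 (a tray of 6 plates = 6 plates).
P(N = 12) = e^(−μ) μ^12/12! = e^(−9) · 9^12/479001600 ≈ 0.0728.

0.0728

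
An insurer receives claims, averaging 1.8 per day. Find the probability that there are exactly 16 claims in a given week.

0.0650

Over the interval, μ = 1.8 × 7 = 12.6 (a week = 7 days).
P(N = 16) = e^(−μ) μ^16/16! = e^(−12.6) · 12.6^16/20922789888000 ≈ 0.0650.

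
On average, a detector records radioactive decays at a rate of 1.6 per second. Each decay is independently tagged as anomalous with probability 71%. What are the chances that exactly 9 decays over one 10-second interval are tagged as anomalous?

Thinning: the decays that are tagged as anomalous themselves form a Poisson process with rate 0.71 × 1.6 = 1.136 per second.
Over the interval, μ = 1.136 × 10 = 11.36 (a 10-second interval = 10 seconds).
P(N = 9) = e^(−11.36) · 11.36^9/9! ≈ 0.1012.

0.1012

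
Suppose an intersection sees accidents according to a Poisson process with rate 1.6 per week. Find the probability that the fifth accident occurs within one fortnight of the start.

Over the interval, μ = 1.6 × 2 = 3.2 (a fortnight = 2 weeks).
The fifth arrival falls in the interval iff at least 5 events occur there: P(S_5 ≤ t) = P(N ≥ 5) = 1 − P(N ≤ 4) ≈ 0.2194.

0.2194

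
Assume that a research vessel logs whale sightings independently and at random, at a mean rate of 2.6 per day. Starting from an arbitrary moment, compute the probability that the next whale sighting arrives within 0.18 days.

0.3737

Inter-arrival times are exponential with rate λ = 2.6 per day.
P(T ≤ 0.18) = 1 − e^(−λt) = 1 − e^(−2.6 × 0.18) = 1 − e^(−0.468) ≈ 0.3737.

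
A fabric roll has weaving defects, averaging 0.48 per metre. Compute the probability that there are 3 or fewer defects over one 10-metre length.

0.2942

Over the interval, μ = 0.48 × 10 = 4.8 (a 10-metre length = 10 metres).
P(N ≤ 3) = Σ_{j=0}^{3} e^(−μ) μ^j/j! ≈ 0.2942.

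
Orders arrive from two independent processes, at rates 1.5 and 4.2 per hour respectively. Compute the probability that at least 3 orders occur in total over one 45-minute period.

0.7995

Independent Poisson processes superpose: combined rate λ = 1.5 + 4.2 = 5.7 per hour.
Over the interval, μ = 5.7 × 0.75 = 4.275 (a 45-minute period = 0.75 hours).
P(N ≥ 3) = 1 − P(N ≤ 2) ≈ 0.7995.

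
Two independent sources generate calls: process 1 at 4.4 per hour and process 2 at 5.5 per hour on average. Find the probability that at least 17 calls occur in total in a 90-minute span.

Independent Poisson processes superpose: combined rate λ = 4.4 + 5.5 = 9.9 per hour.
Over the interval, μ = 9.9 × 1.5 = 14.85 (a 90-minute span = 1.5 hours).
P(N ≥ 17) = 1 − P(N ≤ 16) ≈ 0.3215.

0.3215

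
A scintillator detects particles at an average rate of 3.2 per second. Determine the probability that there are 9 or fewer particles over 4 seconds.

0.1794

Over the interval, μ = 3.2 × 4 = 12.8 (4 seconds).
P(N ≤ 9) = Σ_{j=0}^{9} e^(−μ) μ^j/j! ≈ 0.1794.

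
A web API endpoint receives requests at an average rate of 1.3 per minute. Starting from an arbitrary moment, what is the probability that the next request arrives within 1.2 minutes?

0.7899

Inter-arrival times are exponential with rate λ = 1.3 per minute.
P(T ≤ 1.2) = 1 − e^(−λt) = 1 − e^(−1.3 × 1.2) = 1 − e^(−1.56) ≈ 0.7899.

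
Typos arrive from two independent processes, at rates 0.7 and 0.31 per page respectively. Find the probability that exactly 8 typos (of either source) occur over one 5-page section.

0.0672

Independent Poisson processes superpose: combined rate λ = 0.7 + 0.31 = 1.01 per page.
Over the interval, μ = 1.01 × 5 = 5.05 (a 5-page section = 5 pages).
P(N = 8) = e^(−5.05) · 5.05^8/8! ≈ 0.0672.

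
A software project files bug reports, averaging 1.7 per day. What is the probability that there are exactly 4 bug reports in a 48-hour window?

Over the interval, μ = 1.7 × 2 = 3.4 (a 48-hour window = 2 days).
P(N = 4) = e^(−μ) μ^4/4! = e^(−3.4) · 3.4^4/24 ≈ 0.1858.

0.1858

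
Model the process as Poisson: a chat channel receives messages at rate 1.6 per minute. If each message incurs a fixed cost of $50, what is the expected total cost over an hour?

E[N] = 1.6 × 60 = 96 (an hour = 60 minutes); E[cost] = 96 × $50 = $4800.

$4800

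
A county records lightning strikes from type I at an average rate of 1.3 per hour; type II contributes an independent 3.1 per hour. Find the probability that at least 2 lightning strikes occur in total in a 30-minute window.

Independent Poisson processes superpose: combined rate λ = 1.3 + 3.1 = 4.4 per hour.
Over the interval, μ = 4.4 × 0.5 = 2.2 (a 30-minute window = 0.5 hours).
P(N ≥ 2) = 1 − P(N ≤ 1) ≈ 0.6454.

0.6454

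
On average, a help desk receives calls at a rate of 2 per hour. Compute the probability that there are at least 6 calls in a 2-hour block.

0.2149

Over the interval, μ = 2 × 2 = 4 (a 2-hour block = 2 hours).
P(N ≥ 6) = 1 − P(N ≤ 5) = 1 − Σ_{j=0}^{5} e^(−μ) μ^j/j! ≈ 0.2149.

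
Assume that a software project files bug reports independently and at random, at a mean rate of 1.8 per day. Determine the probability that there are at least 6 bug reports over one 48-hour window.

Over the interval, μ = 1.8 × 2 = 3.6 (a 48-hour window = 2 days).
P(N ≥ 6) = 1 − P(N ≤ 5) = 1 − Σ_{j=0}^{5} e^(−μ) μ^j/j! ≈ 0.1559.

0.1559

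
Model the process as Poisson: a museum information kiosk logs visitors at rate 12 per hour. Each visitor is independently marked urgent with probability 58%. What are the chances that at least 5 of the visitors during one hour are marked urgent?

0.8233

Thinning: the visitors that are marked urgent themselves form a Poisson process with rate 0.58 × 12 = 6.96 per hour.
So μ = 6.96.
P(N ≥ 5) = 1 − P(N ≤ 4) ≈ 0.8233.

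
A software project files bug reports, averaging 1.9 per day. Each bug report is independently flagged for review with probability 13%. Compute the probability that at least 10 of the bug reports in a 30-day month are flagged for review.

0.2134

Thinning: the bug reports that are flagged for review themselves form a Poisson process with rate 0.13 × 1.9 = 0.247 per day.
Over the interval, μ = 0.247 × 30 = 7.41 (a 30-day month = 30 days).
P(N ≥ 10) = 1 − P(N ≤ 9) ≈ 0.2134.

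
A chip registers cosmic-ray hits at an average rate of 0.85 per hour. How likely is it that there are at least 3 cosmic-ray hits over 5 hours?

Over the interval, μ = 0.85 × 5 = 4.25 (5 hours).
P(N ≥ 3) = 1 − P(N ≤ 2) = 1 − Σ_{j=0}^{2} e^(−μ) μ^j/j! ≈ 0.7963.

0.7963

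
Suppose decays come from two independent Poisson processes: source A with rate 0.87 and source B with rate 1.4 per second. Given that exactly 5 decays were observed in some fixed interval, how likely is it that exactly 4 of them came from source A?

Given the total, each event is independently from source A with probability p = λ_A/(λ_A+λ_B) = 0.87/2.27 ≈ 0.3833.
So K ~ Binomial(5, 0.87/2.27): P(K = 4) = C(5,4) · (0.87/2.27)^4 · (1.4/2.27)^1 ≈ 0.0665.

0.0665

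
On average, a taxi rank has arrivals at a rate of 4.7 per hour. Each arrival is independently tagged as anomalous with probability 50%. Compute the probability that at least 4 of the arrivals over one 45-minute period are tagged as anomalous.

Thinning: the arrivals that are tagged as anomalous themselves form a Poisson process with rate 0.5 × 4.7 = 2.35 per hour.
Over the interval, μ = 2.35 × 0.75 = 1.7625 (a 45-minute period = 0.75 hours).
P(N ≥ 4) = 1 − P(N ≤ 3) ≈ 0.1028.

0.1028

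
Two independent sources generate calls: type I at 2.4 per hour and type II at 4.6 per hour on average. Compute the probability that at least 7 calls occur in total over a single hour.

0.5503

Independent Poisson processes superpose: combined rate λ = 2.4 + 4.6 = 7 per hour.
So μ = 7.
P(N ≥ 7) = 1 − P(N ≤ 6) ≈ 0.5503.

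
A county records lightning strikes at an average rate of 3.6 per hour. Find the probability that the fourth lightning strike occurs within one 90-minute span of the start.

0.7867

Over the interval, μ = 3.6 × 1.5 = 5.4 (a 90-minute span = 1.5 hours).
The fourth arrival falls in the interval iff at least 4 events occur there: P(S_4 ≤ t) = P(N ≥ 4) = 1 − P(N ≤ 3) ≈ 0.7867.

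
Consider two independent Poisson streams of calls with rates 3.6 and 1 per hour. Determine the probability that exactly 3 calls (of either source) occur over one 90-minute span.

Independent Poisson processes superpose: combined rate λ = 3.6 + 1 = 4.6 per hour.
Over the interval, μ = 4.6 × 1.5 = 6.9 (a 90-minute span = 1.5 hours).
P(N = 3) = e^(−6.9) · 6.9^3/3! ≈ 0.0552.

0.0552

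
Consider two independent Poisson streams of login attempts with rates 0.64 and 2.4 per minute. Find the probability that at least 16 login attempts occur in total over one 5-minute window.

0.4524

Independent Poisson processes superpose: combined rate λ = 0.64 + 2.4 = 3.04 per minute.
Over the interval, μ = 3.04 × 5 = 15.2 (a 5-minute window = 5 minutes).
P(N ≥ 16) = 1 − P(N ≤ 15) ≈ 0.4524.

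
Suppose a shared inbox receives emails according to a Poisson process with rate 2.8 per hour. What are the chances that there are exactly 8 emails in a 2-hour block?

0.0887

Over the interval, μ = 2.8 × 2 = 5.6 (a 2-hour block = 2 hours).
P(N = 8) = e^(−μ) μ^8/8! = e^(−5.6) · 5.6^8/40320 ≈ 0.0887.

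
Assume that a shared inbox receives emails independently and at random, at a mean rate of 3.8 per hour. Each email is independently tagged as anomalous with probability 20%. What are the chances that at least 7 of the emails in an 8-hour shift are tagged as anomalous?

0.4065

Thinning: the emails that are tagged as anomalous themselves form a Poisson process with rate 0.2 × 3.8 = 0.76 per hour.
Over the interval, μ = 0.76 × 8 = 6.08 (an 8-hour shift = 8 hours).
P(N ≥ 7) = 1 − P(N ≤ 6) ≈ 0.4065.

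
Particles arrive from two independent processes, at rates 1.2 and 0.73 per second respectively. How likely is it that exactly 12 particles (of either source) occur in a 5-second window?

0.0877

Independent Poisson processes superpose: combined rate λ = 1.2 + 0.73 = 1.93 per second.
Over the interval, μ = 1.93 × 5 = 9.65 (a 5-second window = 5 seconds).
P(N = 12) = e^(−9.65) · 9.65^12/12! ≈ 0.0877.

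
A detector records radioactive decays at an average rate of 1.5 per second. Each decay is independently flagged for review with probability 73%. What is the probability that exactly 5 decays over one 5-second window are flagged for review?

0.1718

Thinning: the decays that are flagged for review themselves form a Poisson process with rate 0.73 × 1.5 = 1.095 per second.
Over the interval, μ = 1.095 × 5 = 5.475 (a 5-second window = 5 seconds).
P(N = 5) = e^(−5.475) · 5.475^5/5! ≈ 0.1718.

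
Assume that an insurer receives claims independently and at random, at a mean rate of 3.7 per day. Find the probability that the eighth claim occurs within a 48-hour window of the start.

Over the interval, μ = 3.7 × 2 = 7.4 (a 48-hour window = 2 days).
The eighth arrival falls in the interval iff at least 8 events occur there: P(S_8 ≤ t) = P(N ≥ 8) = 1 − P(N ≤ 7) ≈ 0.4607.

0.4607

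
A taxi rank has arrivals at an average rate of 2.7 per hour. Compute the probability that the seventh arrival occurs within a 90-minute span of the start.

Over the interval, μ = 2.7 × 1.5 = 4.05 (a 90-minute span = 1.5 hours).
The seventh arrival falls in the interval iff at least 7 events occur there: P(S_7 ≤ t) = P(N ≥ 7) = 1 − P(N ≤ 6) ≈ 0.1159.

0.1159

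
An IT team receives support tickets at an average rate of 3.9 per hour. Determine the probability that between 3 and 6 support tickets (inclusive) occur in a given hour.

0.6464

With mean μ = 3.9 per hour,
P(3 ≤ N ≤ 6) = Σ_{j=3}^{6} e^(−3.9) · 3.9^j/j! ≈ 0.6464.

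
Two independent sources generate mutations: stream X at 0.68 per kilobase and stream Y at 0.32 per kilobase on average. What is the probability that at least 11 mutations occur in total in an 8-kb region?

0.1841

Independent Poisson processes superpose: combined rate λ = 0.68 + 0.32 = 1 per kilobase.
Over the interval, μ = 1 × 8 = 8 (an 8-kb region = 8 kilobases).
P(N ≥ 11) = 1 − P(N ≤ 10) ≈ 0.1841.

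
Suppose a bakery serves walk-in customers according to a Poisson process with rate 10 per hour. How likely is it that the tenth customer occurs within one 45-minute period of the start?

Over the interval, μ = 10 × 0.75 = 7.5 (a 45-minute period = 0.75 hours).
The tenth arrival falls in the interval iff at least 10 events occur there: P(S_10 ≤ t) = P(N ≥ 10) = 1 − P(N ≤ 9) ≈ 0.2236.

0.2236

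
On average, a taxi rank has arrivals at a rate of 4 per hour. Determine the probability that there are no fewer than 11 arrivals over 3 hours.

0.6528

Over the interval, μ = 4 × 3 = 12 (3 hours).
P(N ≥ 11) = 1 − P(N ≤ 10) = 1 − Σ_{j=0}^{10} e^(−μ) μ^j/j! ≈ 0.6528.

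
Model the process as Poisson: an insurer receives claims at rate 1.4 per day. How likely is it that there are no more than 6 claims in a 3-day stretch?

0.8675

Over the interval, μ = 1.4 × 3 = 4.2 (a 3-day stretch = 3 days).
P(N ≤ 6) = Σ_{j=0}^{6} e^(−μ) μ^j/j! ≈ 0.8675.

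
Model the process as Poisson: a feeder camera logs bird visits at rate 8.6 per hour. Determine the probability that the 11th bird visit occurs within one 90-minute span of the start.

Over the interval, μ = 8.6 × 1.5 = 12.9 (a 90-minute span = 1.5 hours).
The 11th arrival falls in the interval iff at least 11 events occur there: P(S_11 ≤ t) = P(N ≥ 11) = 1 − P(N ≤ 10) ≈ 0.7396.

0.7396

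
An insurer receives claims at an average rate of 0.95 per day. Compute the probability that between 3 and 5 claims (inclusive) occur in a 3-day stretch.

Over the interval, μ = 0.95 × 3 = 2.85 (a 3-day stretch = 3 days).
P(3 ≤ N ≤ 5) = Σ_{j=3}^{5} e^(−2.85) · 2.85^j/j! ≈ 0.4728.

0.4728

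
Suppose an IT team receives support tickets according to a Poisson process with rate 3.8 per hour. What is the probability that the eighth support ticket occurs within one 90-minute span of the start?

0.2159

Over the interval, μ = 3.8 × 1.5 = 5.7 (a 90-minute span = 1.5 hours).
The eighth arrival falls in the interval iff at least 8 events occur there: P(S_8 ≤ t) = P(N ≥ 8) = 1 − P(N ≤ 7) ≈ 0.2159.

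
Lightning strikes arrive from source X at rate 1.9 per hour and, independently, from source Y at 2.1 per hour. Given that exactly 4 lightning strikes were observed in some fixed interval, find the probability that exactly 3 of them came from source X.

Given the total, each event is independently from source X with probability p = λ_X/(λ_X+λ_Y) = 1.9/4 = 0.4750.
So K ~ Binomial(4, 1.9/4): P(K = 3) = C(4,3) · (1.9/4)^3 · (2.1/4)^1 ≈ 0.2251.

0.2251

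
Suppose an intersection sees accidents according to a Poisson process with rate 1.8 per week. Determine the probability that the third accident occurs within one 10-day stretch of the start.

0.4744

Over the interval, μ = 1.8 × 10/7 ≈ 2.57143 (a 10-day stretch = 10/7 weeks).
The third arrival falls in the interval iff at least 3 events occur there: P(S_3 ≤ t) = P(N ≥ 3) = 1 − P(N ≤ 2) ≈ 0.4744.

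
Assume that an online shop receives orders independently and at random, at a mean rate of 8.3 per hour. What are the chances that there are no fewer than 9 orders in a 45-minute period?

0.1768

Over the interval, μ = 8.3 × 0.75 = 6.225 (a 45-minute period = 0.75 hours).
P(N ≥ 9) = 1 − P(N ≤ 8) = 1 − Σ_{j=0}^{8} e^(−μ) μ^j/j! ≈ 0.1768.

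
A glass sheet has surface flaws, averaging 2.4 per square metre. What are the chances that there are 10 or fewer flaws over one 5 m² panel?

Over the interval, μ = 2.4 × 5 = 12 (a 5 m² panel = 5 square metres).
P(N ≤ 10) = Σ_{j=0}^{10} e^(−μ) μ^j/j! ≈ 0.3472.

0.3472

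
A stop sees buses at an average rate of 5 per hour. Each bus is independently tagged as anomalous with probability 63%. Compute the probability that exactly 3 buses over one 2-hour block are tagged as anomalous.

Thinning: the buses that are tagged as anomalous themselves form a Poisson process with rate 0.63 × 5 = 3.15 per hour.
Over the interval, μ = 3.15 × 2 = 6.3 (a 2-hour block = 2 hours).
P(N = 3) = e^(−6.3) · 6.3^3/3! ≈ 0.0765.

0.0765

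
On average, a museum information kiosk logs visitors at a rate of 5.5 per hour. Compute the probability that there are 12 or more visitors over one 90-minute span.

Over the interval, μ = 5.5 × 1.5 = 8.25 (a 90-minute span = 1.5 hours).
P(N ≥ 12) = 1 − P(N ≤ 11) = 1 − Σ_{j=0}^{11} e^(−μ) μ^j/j! ≈ 0.1308.

0.1308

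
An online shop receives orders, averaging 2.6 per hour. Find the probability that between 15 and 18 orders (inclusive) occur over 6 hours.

0.3691

Over the interval, μ = 2.6 × 6 = 15.6 (6 hours).
P(15 ≤ N ≤ 18) = Σ_{j=15}^{18} e^(−15.6) · 15.6^j/j! ≈ 0.3691.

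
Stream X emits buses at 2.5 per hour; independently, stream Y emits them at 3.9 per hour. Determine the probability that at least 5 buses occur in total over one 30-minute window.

Independent Poisson processes superpose: combined rate λ = 2.5 + 3.9 = 6.4 per hour.
Over the interval, μ = 6.4 × 0.5 = 3.2 (a 30-minute window = 0.5 hours).
P(N ≥ 5) = 1 − P(N ≤ 4) ≈ 0.2194.

0.2194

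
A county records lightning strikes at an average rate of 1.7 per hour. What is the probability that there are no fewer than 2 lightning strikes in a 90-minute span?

Over the interval, μ = 1.7 × 1.5 = 2.55 (a 90-minute span = 1.5 hours).
P(N ≥ 2) = 1 − P(N ≤ 1) = 1 − Σ_{j=0}^{1} e^(−μ) μ^j/j! ≈ 0.7228.

0.7228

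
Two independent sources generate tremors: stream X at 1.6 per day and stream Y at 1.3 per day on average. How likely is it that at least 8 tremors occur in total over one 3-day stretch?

0.6398

Independent Poisson processes superpose: combined rate λ = 1.6 + 1.3 = 2.9 per day.
Over the interval, μ = 2.9 × 3 = 8.7 (a 3-day stretch = 3 days).
P(N ≥ 8) = 1 − P(N ≤ 7) ≈ 0.6398.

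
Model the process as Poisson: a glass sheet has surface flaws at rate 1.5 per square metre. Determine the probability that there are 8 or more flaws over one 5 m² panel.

Over the interval, μ = 1.5 × 5 = 7.5 (a 5 m² panel = 5 square metres).
P(N ≥ 8) = 1 − P(N ≤ 7) = 1 − Σ_{j=0}^{7} e^(−μ) μ^j/j! ≈ 0.4754.

0.4754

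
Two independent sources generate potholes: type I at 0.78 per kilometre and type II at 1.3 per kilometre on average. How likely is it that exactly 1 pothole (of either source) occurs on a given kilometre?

Independent Poisson processes superpose: combined rate λ = 0.78 + 1.3 = 2.08 per kilometre.
So μ = 2.08.
P(N = 1) = e^(−2.08) · 2.08^1/1! ≈ 0.2599.

0.2599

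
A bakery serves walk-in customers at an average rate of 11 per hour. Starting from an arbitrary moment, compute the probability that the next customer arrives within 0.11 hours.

Inter-arrival times are exponential with rate λ = 11 per hour.
P(T ≤ 0.11) = 1 − e^(−λt) = 1 − e^(−11 × 0.11) = 1 − e^(−1.21) ≈ 0.7018.

0.7018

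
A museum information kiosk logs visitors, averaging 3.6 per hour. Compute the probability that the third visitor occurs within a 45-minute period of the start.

0.5064

Over the interval, μ = 3.6 × 0.75 = 2.7 (a 45-minute period = 0.75 hours).
The third arrival falls in the interval iff at least 3 events occur there: P(S_3 ≤ t) = P(N ≥ 3) = 1 − P(N ≤ 2) ≈ 0.5064.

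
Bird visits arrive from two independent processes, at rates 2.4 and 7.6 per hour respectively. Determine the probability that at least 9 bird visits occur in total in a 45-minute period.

0.3380

Independent Poisson processes superpose: combined rate λ = 2.4 + 7.6 = 10 per hour.
Over the interval, μ = 10 × 0.75 = 7.5 (a 45-minute period = 0.75 hours).
P(N ≥ 9) = 1 − P(N ≤ 8) ≈ 0.3380.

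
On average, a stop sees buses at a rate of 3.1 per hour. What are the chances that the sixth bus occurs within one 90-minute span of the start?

0.3229

Over the interval, μ = 3.1 × 1.5 = 4.65 (a 90-minute span = 1.5 hours).
The sixth arrival falls in the interval iff at least 6 events occur there: P(S_6 ≤ t) = P(N ≥ 6) = 1 − P(N ≤ 5) ≈ 0.3229.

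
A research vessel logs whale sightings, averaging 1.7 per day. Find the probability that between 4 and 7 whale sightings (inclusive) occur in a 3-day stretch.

0.6047

Over the interval, μ = 1.7 × 3 = 5.1 (a 3-day stretch = 3 days).
P(4 ≤ N ≤ 7) = Σ_{j=4}^{7} e^(−5.1) · 5.1^j/j! ≈ 0.6047.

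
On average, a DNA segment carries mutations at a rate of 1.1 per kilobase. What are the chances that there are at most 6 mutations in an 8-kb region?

0.2256

Over the interval, μ = 1.1 × 8 = 8.8 (an 8-kb region = 8 kilobases).
P(N ≤ 6) = Σ_{j=0}^{6} e^(−μ) μ^j/j! ≈ 0.2256.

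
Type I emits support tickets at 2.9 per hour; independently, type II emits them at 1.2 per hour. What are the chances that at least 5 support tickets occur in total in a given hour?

0.3907

Independent Poisson processes superpose: combined rate λ = 2.9 + 1.2 = 4.1 per hour.
So μ = 4.1.
P(N ≥ 5) = 1 − P(N ≤ 4) ≈ 0.3907.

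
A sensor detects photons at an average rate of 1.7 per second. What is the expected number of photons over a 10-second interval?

E[N] = λt = 1.7 × 10 = 17 (a 10-second interval = 10 seconds).

17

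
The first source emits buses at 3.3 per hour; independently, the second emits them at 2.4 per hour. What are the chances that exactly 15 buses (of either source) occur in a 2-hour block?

Independent Poisson processes superpose: combined rate λ = 3.3 + 2.4 = 5.7 per hour.
Over the interval, μ = 5.7 × 2 = 11.4 (a 2-hour block = 2 hours).
P(N = 15) = e^(−11.4) · 11.4^15/15! ≈ 0.0611.

0.0611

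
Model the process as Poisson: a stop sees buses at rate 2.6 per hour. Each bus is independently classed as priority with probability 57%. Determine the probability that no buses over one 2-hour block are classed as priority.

0.0516

Thinning: the buses that are classed as priority themselves form a Poisson process with rate 0.57 × 2.6 = 1.482 per hour.
Over the interval, μ = 1.482 × 2 = 2.964 (a 2-hour block = 2 hours).
P(N = 0) = e^(−2.964) · 2.964^0/0! ≈ 0.0516.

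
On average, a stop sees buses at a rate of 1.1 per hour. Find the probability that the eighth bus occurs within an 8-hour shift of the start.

Over the interval, μ = 1.1 × 8 = 8.8 (an 8-hour shift = 8 hours).
The eighth arrival falls in the interval iff at least 8 events occur there: P(S_8 ≤ t) = P(N ≥ 8) = 1 − P(N ≤ 7) ≈ 0.6522.

0.6522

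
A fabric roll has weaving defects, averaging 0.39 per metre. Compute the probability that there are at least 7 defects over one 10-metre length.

Over the interval, μ = 0.39 × 10 = 3.9 (a 10-metre length = 10 metres).
P(N ≥ 7) = 1 − P(N ≤ 6) = 1 − Σ_{j=0}^{6} e^(−μ) μ^j/j! ≈ 0.1005.

0.1005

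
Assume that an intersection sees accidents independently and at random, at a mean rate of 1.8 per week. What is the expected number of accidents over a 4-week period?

7.2

E[N] = λt = 1.8 × 4 = 7.2 (a 4-week period = 4 weeks).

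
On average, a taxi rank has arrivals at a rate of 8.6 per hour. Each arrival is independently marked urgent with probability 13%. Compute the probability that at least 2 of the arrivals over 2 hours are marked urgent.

Thinning: the arrivals that are marked urgent themselves form a Poisson process with rate 0.13 × 8.6 = 1.118 per hour.
Over the interval, μ = 1.118 × 2 = 2.236 (2 hours).
P(N ≥ 2) = 1 − P(N ≤ 1) ≈ 0.6541.

0.6541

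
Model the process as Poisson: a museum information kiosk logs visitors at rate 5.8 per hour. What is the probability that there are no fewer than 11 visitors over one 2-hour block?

Over the interval, μ = 5.8 × 2 = 11.6 (a 2-hour block = 2 hours).
P(N ≥ 11) = 1 − P(N ≤ 10) = 1 − Σ_{j=0}^{10} e^(−μ) μ^j/j! ≈ 0.6095.

0.6095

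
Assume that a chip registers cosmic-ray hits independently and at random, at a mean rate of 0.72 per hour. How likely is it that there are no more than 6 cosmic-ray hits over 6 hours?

0.8534

Over the interval, μ = 0.72 × 6 = 4.32 (6 hours).
P(N ≤ 6) = Σ_{j=0}^{6} e^(−μ) μ^j/j! ≈ 0.8534.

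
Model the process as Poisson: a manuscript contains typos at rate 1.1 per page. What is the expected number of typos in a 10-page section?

E[N] = λt = 1.1 × 10 = 11 (a 10-page section = 10 pages).

11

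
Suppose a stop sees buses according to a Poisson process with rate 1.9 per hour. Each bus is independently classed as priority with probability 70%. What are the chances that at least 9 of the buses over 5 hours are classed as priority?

0.2265

Thinning: the buses that are classed as priority themselves form a Poisson process with rate 0.7 × 1.9 = 1.33 per hour.
Over the interval, μ = 1.33 × 5 = 6.65 (5 hours).
P(N ≥ 9) = 1 − P(N ≤ 8) ≈ 0.2265.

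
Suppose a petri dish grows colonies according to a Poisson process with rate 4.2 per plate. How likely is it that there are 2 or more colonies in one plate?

0.9220

With mean μ = 4.2 per plate,
P(N ≥ 2) = 1 − P(N ≤ 1) = 1 − Σ_{j=0}^{1} e^(−μ) μ^j/j! ≈ 0.9220.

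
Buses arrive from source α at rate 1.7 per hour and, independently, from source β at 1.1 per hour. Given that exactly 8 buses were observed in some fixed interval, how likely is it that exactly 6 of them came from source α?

Given the total, each event is independently from source α with probability p = λ_α/(λ_α+λ_β) = 1.7/2.8 ≈ 0.6071.
So K ~ Binomial(8, 1.7/2.8): P(K = 6) = C(8,6) · (1.7/2.8)^6 · (1.1/2.8)^2 ≈ 0.2165.

0.2165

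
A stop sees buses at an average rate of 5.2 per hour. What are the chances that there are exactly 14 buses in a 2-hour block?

Over the interval, μ = 5.2 × 2 = 10.4 (a 2-hour block = 2 hours).
P(N = 14) = e^(−μ) μ^14/14! = e^(−10.4) · 10.4^14/87178291200 ≈ 0.0604.

0.0604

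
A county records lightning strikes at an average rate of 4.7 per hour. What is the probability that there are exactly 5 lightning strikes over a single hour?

With mean μ = 4.7 per hour,
P(N = 5) = e^(−μ) μ^5/5! = e^(−4.7) · 4.7^5/120 ≈ 0.1738.

0.1738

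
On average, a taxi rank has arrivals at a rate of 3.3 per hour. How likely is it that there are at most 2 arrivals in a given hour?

0.3594

With mean μ = 3.3 per hour,
P(N ≤ 2) = Σ_{j=0}^{2} e^(−μ) μ^j/j! ≈ 0.3594.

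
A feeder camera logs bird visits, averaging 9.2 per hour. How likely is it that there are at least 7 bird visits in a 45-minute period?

0.5353

Over the interval, μ = 9.2 × 0.75 = 6.9 (a 45-minute period = 0.75 hours).
P(N ≥ 7) = 1 − P(N ≤ 6) = 1 − Σ_{j=0}^{6} e^(−μ) μ^j/j! ≈ 0.5353.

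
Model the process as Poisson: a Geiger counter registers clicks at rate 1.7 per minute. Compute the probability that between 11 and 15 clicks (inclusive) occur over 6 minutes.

Over the interval, μ = 1.7 × 6 = 10.2 (6 minutes).
P(11 ≤ N ≤ 15) = Σ_{j=11}^{15} e^(−10.2) · 10.2^j/j! ≈ 0.3859.

0.3859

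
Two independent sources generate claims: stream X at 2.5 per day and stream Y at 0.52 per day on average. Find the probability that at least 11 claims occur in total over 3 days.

0.3011

Independent Poisson processes superpose: combined rate λ = 2.5 + 0.52 = 3.02 per day.
Over the interval, μ = 3.02 × 3 = 9.06 (3 days).
P(N ≥ 11) = 1 − P(N ≤ 10) ≈ 0.3011.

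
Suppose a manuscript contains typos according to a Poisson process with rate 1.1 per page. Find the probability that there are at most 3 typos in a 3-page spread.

Over the interval, μ = 1.1 × 3 = 3.3 (a 3-page spread = 3 pages).
P(N ≤ 3) = Σ_{j=0}^{3} e^(−μ) μ^j/j! ≈ 0.5803.

0.5803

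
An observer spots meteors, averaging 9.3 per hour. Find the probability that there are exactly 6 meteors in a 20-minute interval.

0.0555

Over the interval, μ = 9.3 × 1/3 = 3.1 (a 20-minute interval = 1/3 hours).
P(N = 6) = e^(−μ) μ^6/6! = e^(−3.1) · 3.1^6/720 ≈ 0.0555.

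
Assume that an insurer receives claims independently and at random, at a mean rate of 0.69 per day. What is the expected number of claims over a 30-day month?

E[N] = λt = 0.69 × 30 = 20.7 (a 30-day month = 30 days).

20.7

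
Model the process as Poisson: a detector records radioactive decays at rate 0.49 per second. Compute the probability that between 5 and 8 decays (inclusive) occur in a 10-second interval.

Over the interval, μ = 0.49 × 10 = 4.9 (a 10-second interval = 10 seconds).
P(5 ≤ N ≤ 8) = Σ_{j=5}^{8} e^(−4.9) · 4.9^j/j! ≈ 0.4800.

0.4800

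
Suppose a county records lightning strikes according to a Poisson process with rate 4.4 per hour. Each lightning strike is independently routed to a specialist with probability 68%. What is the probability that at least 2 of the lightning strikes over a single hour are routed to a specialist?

Thinning: the lightning strikes that are routed to a specialist themselves form a Poisson process with rate 0.68 × 4.4 = 2.992 per hour.
So μ = 2.992.
P(N ≥ 2) = 1 − P(N ≤ 1) ≈ 0.7997.

0.7997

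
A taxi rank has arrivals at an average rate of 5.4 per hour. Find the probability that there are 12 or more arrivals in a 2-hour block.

Over the interval, μ = 5.4 × 2 = 10.8 (a 2-hour block = 2 hours).
P(N ≥ 12) = 1 − P(N ≤ 11) = 1 − Σ_{j=0}^{11} e^(−μ) μ^j/j! ≈ 0.3969.

0.3969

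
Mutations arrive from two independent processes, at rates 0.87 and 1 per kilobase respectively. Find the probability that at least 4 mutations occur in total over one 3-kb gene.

Independent Poisson processes superpose: combined rate λ = 0.87 + 1 = 1.87 per kilobase.
Over the interval, μ = 1.87 × 3 = 5.61 (a 3-kb gene = 3 kilobases).
P(N ≥ 4) = 1 − P(N ≤ 3) ≈ 0.8105.

0.8105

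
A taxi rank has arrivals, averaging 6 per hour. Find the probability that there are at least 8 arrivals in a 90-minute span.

Over the interval, μ = 6 × 1.5 = 9 (a 90-minute span = 1.5 hours).
P(N ≥ 8) = 1 − P(N ≤ 7) = 1 − Σ_{j=0}^{7} e^(−μ) μ^j/j! ≈ 0.6761.

0.6761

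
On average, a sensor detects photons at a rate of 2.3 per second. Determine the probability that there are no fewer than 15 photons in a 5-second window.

0.1847

Over the interval, μ = 2.3 × 5 = 11.5 (a 5-second window = 5 seconds).
P(N ≥ 15) = 1 − P(N ≤ 14) = 1 − Σ_{j=0}^{14} e^(−μ) μ^j/j! ≈ 0.1847.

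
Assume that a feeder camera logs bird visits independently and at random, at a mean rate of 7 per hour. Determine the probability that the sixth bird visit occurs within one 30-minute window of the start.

Over the interval, μ = 7 × 0.5 = 3.5 (a 30-minute window = 0.5 hours).
The sixth arrival falls in the interval iff at least 6 events occur there: P(S_6 ≤ t) = P(N ≥ 6) = 1 − P(N ≤ 5) ≈ 0.1424.

0.1424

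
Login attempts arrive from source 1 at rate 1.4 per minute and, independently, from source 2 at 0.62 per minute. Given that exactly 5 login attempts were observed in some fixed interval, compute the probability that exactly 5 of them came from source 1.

Given the total, each event is independently from source 1 with probability p = λ_1/(λ_1+λ_2) = 1.4/2.02 ≈ 0.6931.
So K ~ Binomial(5, 1.4/2.02): P(K = 5) = C(5,5) · (1.4/2.02)^5 · (0.62/2.02)^0 ≈ 0.1599.

0.1599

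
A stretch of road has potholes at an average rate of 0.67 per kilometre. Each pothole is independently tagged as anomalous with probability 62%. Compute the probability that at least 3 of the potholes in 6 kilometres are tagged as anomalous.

Thinning: the potholes that are tagged as anomalous themselves form a Poisson process with rate 0.62 × 0.67 = 0.4154 per kilometre.
Over the interval, μ = 0.4154 × 6 = 2.4924 (6 kilometres).
P(N ≥ 3) = 1 − P(N ≤ 2) ≈ 0.4542.

0.4542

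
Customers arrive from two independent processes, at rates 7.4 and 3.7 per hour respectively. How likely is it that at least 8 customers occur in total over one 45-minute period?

0.5914

Independent Poisson processes superpose: combined rate λ = 7.4 + 3.7 = 11.1 per hour.
Over the interval, μ = 11.1 × 0.75 = 8.325 (a 45-minute period = 0.75 hours).
P(N ≥ 8) = 1 − P(N ≤ 7) ≈ 0.5914.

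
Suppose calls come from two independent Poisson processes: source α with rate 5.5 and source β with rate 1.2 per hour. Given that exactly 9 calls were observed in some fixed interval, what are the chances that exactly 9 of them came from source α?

0.1693

Given the total, each event is independently from source α with probability p = λ_α/(λ_α+λ_β) = 5.5/6.7 ≈ 0.8209.
So K ~ Binomial(9, 5.5/6.7): P(K = 9) = C(9,9) · (5.5/6.7)^9 · (1.2/6.7)^0 ≈ 0.1693.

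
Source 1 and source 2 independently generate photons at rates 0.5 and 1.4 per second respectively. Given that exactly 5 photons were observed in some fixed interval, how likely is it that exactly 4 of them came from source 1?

0.0177

Given the total, each event is independently from source 1 with probability p = λ_1/(λ_1+λ_2) = 0.5/1.9 ≈ 0.2632.
So K ~ Binomial(5, 0.5/1.9): P(K = 4) = C(5,4) · (0.5/1.9)^4 · (1.4/1.9)^1 ≈ 0.0177.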